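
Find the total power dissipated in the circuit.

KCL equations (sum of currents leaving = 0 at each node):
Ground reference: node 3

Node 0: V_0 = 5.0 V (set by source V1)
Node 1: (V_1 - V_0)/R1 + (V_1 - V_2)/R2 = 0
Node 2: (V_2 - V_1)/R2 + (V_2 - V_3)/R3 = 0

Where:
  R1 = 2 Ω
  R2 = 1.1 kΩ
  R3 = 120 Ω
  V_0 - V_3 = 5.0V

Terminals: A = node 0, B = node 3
Nodal analysis, taking node 3 as the 0 V reference.
Source V1 fixes V_0 = 5 V.
KCL at each unknown node (sum of currents leaving = 0; resistances in Ω):
  Node 1: (V_1 - 5)/2 + (V_1 - V_2)/1100 = 0
  Node 2: (V_2 - V_1)/1100 + (V_2 - 0)/120 = 0
Collecting terms (coefficients in siemens):
  0.5009·V_1 - 0.0009091·V_2 = 2.5
  0.009242·V_2 - 0.0009091·V_1 = 0
Determinant D = (0.5009)(0.009242) - (-0.0009091)(-0.0009091) = 0.004629
V_1 = [(2.5)(0.009242) - (-0.0009091)(0)]/D = 4.992 V
V_2 = [(0.5009)(0) - (2.5)(-0.0009091)]/D = 0.491 V
Power in each resistor, P = (ΔV)²/R:
  P_R1 = (5 - 4.992)²/2 = 0.00003348 W
  P_R2 = (4.992 - 0.491)²/1100 = 0.01842 W
  P_R3 = (0.491 - 0)²/120 = 0.002009 W
P_total = P_R1 + P_R2 + P_R3 = 0.02046 W

Final answer: 0.02046 W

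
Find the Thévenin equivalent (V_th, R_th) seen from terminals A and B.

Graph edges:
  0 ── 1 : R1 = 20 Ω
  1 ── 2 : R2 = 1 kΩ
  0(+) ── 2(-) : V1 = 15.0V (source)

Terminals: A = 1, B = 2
Step 1 — V_th is the open-circuit voltage V_A - V_B (nothing connected across the terminals).
Nodal analysis, taking node 2 as the 0 V reference.
Source V1 fixes V_0 = 15 V.
KCL at each unknown node (sum of currents leaving = 0; resistances in Ω):
  Node 1: (V_1 - 15)/20 + (V_1 - 0)/1000 = 0
Collecting terms: 0.051 × V_1 = 0.75  =>  V_1 = 14.71 V
V_th = V_1 - V_2 = 14.71 - 0 = 14.71 V
Step 2 — R_th: zero the source — replace V1 by a short circuit (node 2 merges into node 0) — and find the resistance seen between A (node 1) and B (node 0).
Reduce the network between node 1 (A) and node 0 (B) by series/parallel combination:
  Rp1 = R1 ‖ R2 (parallel, both between nodes 0 and 1) = 1/(1/20 + 1/1000) = 19.61 Ω
R_th = 19.61 Ω

Final answer: V_th = 14.71 V, R_th = 19.61 Ω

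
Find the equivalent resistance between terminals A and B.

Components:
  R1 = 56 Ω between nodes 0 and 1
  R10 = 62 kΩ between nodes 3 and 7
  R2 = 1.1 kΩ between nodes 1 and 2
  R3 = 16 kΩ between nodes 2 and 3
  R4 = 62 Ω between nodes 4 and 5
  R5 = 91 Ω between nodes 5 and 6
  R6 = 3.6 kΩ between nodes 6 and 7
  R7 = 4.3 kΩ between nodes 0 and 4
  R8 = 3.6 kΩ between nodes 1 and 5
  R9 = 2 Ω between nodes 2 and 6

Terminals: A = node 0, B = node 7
The network is not a plain series/parallel combination. Inject a 1 A test current into terminal A (node 0) and return it from terminal B (node 7); then R_eq = V_A / (1 A).
Nodal analysis, taking node 7 as the 0 V reference.
Current source I_test pushes 1 A into node 0 and draws it out of node 7.
KCL at each unknown node (sum of currents leaving = 0; resistances in Ω):
  Node 0: (V_0 - V_1)/56 + (V_0 - V_4)/4300 - 1 = 0
  Node 1: (V_1 - V_0)/56 + (V_1 - V_2)/1100 + (V_1 - V_5)/3600 = 0
  Node 2: (V_2 - V_1)/1100 + (V_2 - V_3)/16000 + (V_2 - V_6)/2 = 0
  Node 3: (V_3 - V_2)/16000 + (V_3 - 0)/62000 = 0
  Node 4: (V_4 - V_0)/4300 + (V_4 - V_5)/62 = 0
  Node 5: (V_5 - V_1)/3600 + (V_5 - V_4)/62 + (V_5 - V_6)/91 = 0
  Node 6: (V_6 - V_2)/2 + (V_6 - V_5)/91 + (V_6 - 0)/3600 = 0
Collecting terms (coefficients in siemens):
  0.01809·V_0 - 0.01786·V_1 - 0.0002326·V_4 = 1
  0.01904·V_1 - 0.01786·V_0 - 0.0009091·V_2 - 0.0002778·V_5 = 0
  0.501·V_2 - 0.0009091·V_1 - 0.0000625·V_3 - 0.5·V_6 = 0
  0.00007863·V_3 - 0.0000625·V_2 = 0
  0.01636·V_4 - 0.0002326·V_0 - 0.01613·V_5 = 0
  0.0274·V_5 - 0.0002778·V_1 - 0.01613·V_4 - 0.01099·V_6 = 0
  0.5113·V_6 - 0.5·V_2 - 0.01099·V_5 = 0
Solving these 7 simultaneous equations (Gaussian elimination) gives:
  V_0 = 4199 V, V_1 = 4152 V, V_2 = 3442 V, V_3 = 2736 V
  V_4 = 3484 V, V_5 = 3473 V, V_6 = 3441 V
R_eq = V_0 / 1 A = 4199 Ω = 4.199 kΩ

Final answer: 4.199 kΩ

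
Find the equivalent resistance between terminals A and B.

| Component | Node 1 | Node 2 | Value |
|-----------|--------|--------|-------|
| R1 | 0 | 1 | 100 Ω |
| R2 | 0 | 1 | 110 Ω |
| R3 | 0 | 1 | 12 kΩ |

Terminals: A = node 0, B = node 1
Reduce the network between node 0 (A) and node 1 (B) by series/parallel combination:
  Rp1 = R1 ‖ R2 ‖ R3 (parallel, all between nodes 0 and 1) = 1/(1/100 + 1/110 + 1/12000) = 52.15 Ω
R_eq = 52.15 Ω

Final answer: 52.15 Ω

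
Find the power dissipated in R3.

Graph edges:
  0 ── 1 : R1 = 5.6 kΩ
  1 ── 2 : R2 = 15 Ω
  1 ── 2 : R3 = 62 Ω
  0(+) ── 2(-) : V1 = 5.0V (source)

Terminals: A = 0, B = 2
Nodal analysis, taking node 2 as the 0 V reference.
Source V1 fixes V_0 = 5 V.
KCL at each unknown node (sum of currents leaving = 0; resistances in Ω):
  Node 1: (V_1 - 5)/5600 + (V_1 - 0)/15 + (V_1 - 0)/62 = 0
Collecting terms: 0.08297 × V_1 = 0.0008929  =>  V_1 = 0.01076 V
I_R3 = (V_1 - V_2)/R3 = (0.01076 - 0)/62 = 0.0001736 A
P_R3 = I_R3² × R3 = (0.0001736)² × 62 = 0.000001868 W

Final answer: 1.868e-06 W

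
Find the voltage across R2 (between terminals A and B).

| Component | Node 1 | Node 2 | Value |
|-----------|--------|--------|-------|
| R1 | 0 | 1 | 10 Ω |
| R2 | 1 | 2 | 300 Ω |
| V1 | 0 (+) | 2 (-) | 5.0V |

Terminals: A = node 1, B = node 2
R1 and R2 are in series across V1 (node 0 → node 1 → node 2), and the output A–B is taken across R2, so this is a voltage divider.
Series current: I = V1/(R1 + R2) = 5/(10 + 300) = 5/310 = 0.01613 A
V_R2 = I × R2 = V1 × R2/(R1 + R2) = 5 × 300/310 = 4.839 V

Final answer: 4.839 V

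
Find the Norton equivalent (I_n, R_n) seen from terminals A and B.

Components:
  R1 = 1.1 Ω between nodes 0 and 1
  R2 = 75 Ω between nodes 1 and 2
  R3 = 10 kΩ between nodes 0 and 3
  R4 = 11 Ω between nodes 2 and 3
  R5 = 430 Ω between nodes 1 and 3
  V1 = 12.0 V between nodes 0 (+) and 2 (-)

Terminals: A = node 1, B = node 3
Find the Thévenin equivalent first; then I_n = V_th/R_th and R_n = R_th.
Step 1 — V_th is the open-circuit voltage V_A - V_B (nothing connected across the terminals).
Nodal analysis, taking node 2 as the 0 V reference.
Source V1 fixes V_0 = 12 V.
KCL at each unknown node (sum of currents leaving = 0; resistances in Ω):
  Node 1: (V_1 - 12)/1.1 + (V_1 - 0)/75 + (V_1 - V_3)/430 = 0
  Node 3: (V_3 - 12)/10000 + (V_3 - 0)/11 + (V_3 - V_1)/430 = 0
Collecting terms (coefficients in siemens):
  0.9247·V_1 - 0.002326·V_3 = 10.91
  0.09333·V_3 - 0.002326·V_1 = 0.0012
Determinant D = (0.9247)(0.09333) - (-0.002326)(-0.002326) = 0.08631
V_1 = [(10.91)(0.09333) - (-0.002326)(0.0012)]/D = 11.8 V
V_3 = [(0.9247)(0.0012) - (10.91)(-0.002326)]/D = 0.3068 V
V_th = V_1 - V_3 = 11.8 - 0.3068 = 11.49 V
Step 2 — R_th: zero the source — replace V1 by a short circuit (node 2 merges into node 0) — and find the resistance seen between A (node 1) and B (node 3).
Reduce the network between node 1 (A) and node 3 (B) by series/parallel combination:
  Rp1 = R1 ‖ R2 (parallel, both between nodes 0 and 1) = 1/(1/1.1 + 1/75) = 1.084 Ω
  Rp2 = R3 ‖ R4 (parallel, both between nodes 0 and 3) = 1/(1/10000 + 1/11) = 10.99 Ω
  Rs1 = Rp1 + Rp2 (series, joined only at node 0) = 1.084 + 10.99 = 12.07 Ω
  Rp3 = R5 ‖ Rs1 (parallel, both between nodes 1 and 3) = 1/(1/430 + 1/12.07) = 11.74 Ω
R_th = 11.74 Ω
I_n = V_th/R_th = 11.49/11.74 = 0.9786 A, and R_n = R_th = 11.74 Ω

Final answer: I_n = 0.9786 A, R_n = 11.74 Ω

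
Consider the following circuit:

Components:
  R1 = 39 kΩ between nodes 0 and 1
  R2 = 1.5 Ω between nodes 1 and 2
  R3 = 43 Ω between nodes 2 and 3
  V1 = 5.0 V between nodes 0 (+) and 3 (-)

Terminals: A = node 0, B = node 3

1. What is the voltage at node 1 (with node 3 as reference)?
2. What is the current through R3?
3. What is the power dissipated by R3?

Nodal analysis, taking node 3 as the 0 V reference.
Source V1 fixes V_0 = 5 V.
KCL at each unknown node (sum of currents leaving = 0; resistances in Ω):
  Node 1: (V_1 - 5)/39000 + (V_1 - V_2)/1.5 = 0
  Node 2: (V_2 - V_1)/1.5 + (V_2 - 0)/43 = 0
Collecting terms (coefficients in siemens):
  0.6667·V_1 - 0.6667·V_2 = 0.0001282
  0.6899·V_2 - 0.6667·V_1 = 0
Determinant D = (0.6667)(0.6899) - (-0.6667)(-0.6667) = 0.01552
V_1 = [(0.0001282)(0.6899) - (-0.6667)(0)]/D = 0.005699 V
V_2 = [(0.6667)(0) - (0.0001282)(-0.6667)]/D = 0.005507 V
Part 1:
  Read off the nodal solution: V_1 = 0.005699 V
Part 2:
  I_R3 = (V_2 - V_3)/R3 = (0.005507 - 0)/43 = 0.0001281 A
  Magnitude: I_R3 = 0.0001281 A
Part 3:
  I_R3 = (V_2 - V_3)/R3 = (0.005507 - 0)/43 = 0.0001281 A
  P_R3 = I_R3² × R3 = (0.0001281)² × 43 = 0.0000007052 W

Final answers:
1. V_1 = 0.005699 V
2. I_R3 = 0.0001281 A
3. P_R3 = 7.052e-07 W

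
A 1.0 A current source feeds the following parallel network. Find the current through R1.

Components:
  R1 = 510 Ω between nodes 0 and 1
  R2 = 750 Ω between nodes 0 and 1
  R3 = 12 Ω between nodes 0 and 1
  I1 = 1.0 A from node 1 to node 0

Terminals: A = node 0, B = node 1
All resistors sit directly between nodes 0 and 1, so they are in parallel and share one voltage V; the full source current 1 A splits among them.
1/R_par = 1/510 + 1/750 + 1/12 = 0.08663 S  =>  R_par = 11.54 Ω
V = I × R_par = 1 × 11.54 = 11.54 V
I_R1 = V/R1 = 11.54/510 = 0.02263 A

Final answer: 0.02263 A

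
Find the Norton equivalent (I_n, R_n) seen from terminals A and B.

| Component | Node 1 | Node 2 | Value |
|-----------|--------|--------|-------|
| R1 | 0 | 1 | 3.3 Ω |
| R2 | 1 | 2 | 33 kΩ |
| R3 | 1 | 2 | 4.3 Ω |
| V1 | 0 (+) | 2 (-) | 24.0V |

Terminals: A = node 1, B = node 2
Find the Thévenin equivalent first; then I_n = V_th/R_th and R_n = R_th.
Step 1 — V_th is the open-circuit voltage V_A - V_B (nothing connected across the terminals).
Nodal analysis, taking node 2 as the 0 V reference.
Source V1 fixes V_0 = 24 V.
KCL at each unknown node (sum of currents leaving = 0; resistances in Ω):
  Node 1: (V_1 - 24)/3.3 + (V_1 - 0)/33000 + (V_1 - 0)/4.3 = 0
Collecting terms: 0.5356 × V_1 = 7.273  =>  V_1 = 13.58 V
V_th = V_1 - V_2 = 13.58 - 0 = 13.58 V
Step 2 — R_th: zero the source — replace V1 by a short circuit (node 2 merges into node 0) — and find the resistance seen between A (node 1) and B (node 0).
Reduce the network between node 1 (A) and node 0 (B) by series/parallel combination:
  Rp1 = R1 ‖ R2 ‖ R3 (parallel, all between nodes 0 and 1) = 1/(1/3.3 + 1/33000 + 1/4.3) = 1.867 Ω
R_th = 1.867 Ω
I_n = V_th/R_th = 13.58/1.867 = 7.273 A, and R_n = R_th = 1.867 Ω

Final answer: I_n = 7.273 A, R_n = 1.867 Ω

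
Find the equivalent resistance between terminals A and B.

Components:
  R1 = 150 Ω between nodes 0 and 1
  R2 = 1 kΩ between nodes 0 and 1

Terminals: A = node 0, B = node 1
Reduce the network between node 0 (A) and node 1 (B) by series/parallel combination:
  Rp1 = R1 ‖ R2 (parallel, both between nodes 0 and 1) = 1/(1/150 + 1/1000) = 130.4 Ω
R_eq = 130.4 Ω

Final answer: 130.4 Ω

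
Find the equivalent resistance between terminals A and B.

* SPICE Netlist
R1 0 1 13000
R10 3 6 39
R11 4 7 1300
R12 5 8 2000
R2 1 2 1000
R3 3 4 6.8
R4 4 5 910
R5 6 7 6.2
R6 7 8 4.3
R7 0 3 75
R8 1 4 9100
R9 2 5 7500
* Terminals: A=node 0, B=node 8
The network is not a plain series/parallel combination. Inject a 1 A test current into terminal A (node 0) and return it from terminal B (node 8); then R_eq = V_A / (1 A).
Nodal analysis, taking node 8 as the 0 V reference.
Current source I_test pushes 1 A into node 0 and draws it out of node 8.
KCL at each unknown node (sum of currents leaving = 0; resistances in Ω):
  Node 0: (V_0 - V_1)/13000 + (V_0 - V_3)/75 - 1 = 0
  Node 1: (V_1 - V_0)/13000 + (V_1 - V_2)/1000 + (V_1 - V_4)/9100 = 0
  Node 2: (V_2 - V_1)/1000 + (V_2 - V_5)/7500 = 0
  Node 3: (V_3 - V_0)/75 + (V_3 - V_4)/6.8 + (V_3 - V_6)/39 = 0
  Node 4: (V_4 - V_1)/9100 + (V_4 - V_3)/6.8 + (V_4 - V_5)/910 + (V_4 - V_7)/1300 = 0
  Node 5: (V_5 - V_2)/7500 + (V_5 - V_4)/910 + (V_5 - 0)/2000 = 0
  Node 6: (V_6 - V_3)/39 + (V_6 - V_7)/6.2 = 0
  Node 7: (V_7 - V_4)/1300 + (V_7 - V_6)/6.2 + (V_7 - 0)/4.3 = 0
Collecting terms (coefficients in siemens):
  0.01341·V_0 - 0.00007692·V_1 - 0.01333·V_3 = 1
  0.001187·V_1 - 0.00007692·V_0 - 0.001·V_2 - 0.0001099·V_4 = 0
  0.001133·V_2 - 0.001·V_1 - 0.0001333·V_5 = 0
  0.186·V_3 - 0.01333·V_0 - 0.1471·V_4 - 0.02564·V_6 = 0
  0.149·V_4 - 0.0001099·V_1 - 0.1471·V_3 - 0.001099·V_5 - 0.0007692·V_7 = 0
  0.001732·V_5 - 0.0001333·V_2 - 0.001099·V_4 = 0
  0.1869·V_6 - 0.02564·V_3 - 0.1613·V_7 = 0
  0.3946·V_7 - 0.0007692·V_4 - 0.1613·V_6 = 0
Solving these 8 simultaneous equations (Gaussian elimination) gives:
  V_0 = 121.8 V, V_1 = 60.9 V, V_2 = 57.76 V, V_3 = 47.17 V
  V_4 = 46.86 V, V_5 = 34.18 V, V_6 = 10.12 V, V_7 = 4.227 V
R_eq = V_0 / 1 A = 121.8 Ω

Final answer: 121.8 Ω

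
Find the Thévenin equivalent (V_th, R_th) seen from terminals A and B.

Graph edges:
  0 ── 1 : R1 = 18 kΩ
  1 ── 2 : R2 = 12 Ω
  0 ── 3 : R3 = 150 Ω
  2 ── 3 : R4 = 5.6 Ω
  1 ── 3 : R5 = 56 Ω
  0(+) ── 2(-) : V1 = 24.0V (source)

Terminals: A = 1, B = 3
Step 1 — V_th is the open-circuit voltage V_A - V_B (nothing connected across the terminals).
Nodal analysis, taking node 2 as the 0 V reference.
Source V1 fixes V_0 = 24 V.
KCL at each unknown node (sum of currents leaving = 0; resistances in Ω):
  Node 1: (V_1 - 24)/18000 + (V_1 - 0)/12 + (V_1 - V_3)/56 = 0
  Node 3: (V_3 - 24)/150 + (V_3 - 0)/5.6 + (V_3 - V_1)/56 = 0
Collecting terms (coefficients in siemens):
  0.1012·V_1 - 0.01786·V_3 = 0.001333
  0.2031·V_3 - 0.01786·V_1 = 0.16
Determinant D = (0.1012)(0.2031) - (-0.01786)(-0.01786) = 0.02024
V_1 = [(0.001333)(0.2031) - (-0.01786)(0.16)]/D = 0.1545 V
V_3 = [(0.1012)(0.16) - (0.001333)(-0.01786)]/D = 0.8014 V
V_th = V_1 - V_3 = 0.1545 - 0.8014 = -0.6469 V
Step 2 — R_th: zero the source — replace V1 by a short circuit (node 2 merges into node 0) — and find the resistance seen between A (node 1) and B (node 3).
Reduce the network between node 1 (A) and node 3 (B) by series/parallel combination:
  Rp1 = R1 ‖ R2 (parallel, both between nodes 0 and 1) = 1/(1/18000 + 1/12) = 11.99 Ω
  Rp2 = R3 ‖ R4 (parallel, both between nodes 0 and 3) = 1/(1/150 + 1/5.6) = 5.398 Ω
  Rs1 = Rp1 + Rp2 (series, joined only at node 0) = 11.99 + 5.398 = 17.39 Ω
  Rp3 = R5 ‖ Rs1 (parallel, both between nodes 1 and 3) = 1/(1/56 + 1/17.39) = 13.27 Ω
R_th = 13.27 Ω

Final answer: V_th = -0.6469 V, R_th = 13.27 Ω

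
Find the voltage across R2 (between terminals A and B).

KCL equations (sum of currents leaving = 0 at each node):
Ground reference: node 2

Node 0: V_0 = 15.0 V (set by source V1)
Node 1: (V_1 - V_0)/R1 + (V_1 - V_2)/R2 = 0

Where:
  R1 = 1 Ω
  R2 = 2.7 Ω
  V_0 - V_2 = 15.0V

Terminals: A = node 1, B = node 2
R1 and R2 are in series across V1 (node 0 → node 1 → node 2), and the output A–B is taken across R2, so this is a voltage divider.
Series current: I = V1/(R1 + R2) = 15/(1 + 2.7) = 15/3.7 = 4.054 A
V_R2 = I × R2 = V1 × R2/(R1 + R2) = 15 × 2.7/3.7 = 10.95 V

Final answer: 10.95 V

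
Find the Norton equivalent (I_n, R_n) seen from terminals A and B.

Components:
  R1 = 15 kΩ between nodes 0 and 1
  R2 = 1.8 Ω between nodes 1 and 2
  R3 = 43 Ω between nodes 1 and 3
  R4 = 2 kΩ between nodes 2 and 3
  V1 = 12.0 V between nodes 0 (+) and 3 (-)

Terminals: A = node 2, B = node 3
Find the Thévenin equivalent first; then I_n = V_th/R_th and R_n = R_th.
Step 1 — V_th is the open-circuit voltage V_A - V_B (nothing connected across the terminals).
Nodal analysis, taking node 3 as the 0 V reference.
Source V1 fixes V_0 = 12 V.
KCL at each unknown node (sum of currents leaving = 0; resistances in Ω):
  Node 1: (V_1 - 12)/15000 + (V_1 - V_2)/1.8 + (V_1 - 0)/43 = 0
  Node 2: (V_2 - V_1)/1.8 + (V_2 - 0)/2000 = 0
Collecting terms (coefficients in siemens):
  0.5789·V_1 - 0.5556·V_2 = 0.0008
  0.5561·V_2 - 0.5556·V_1 = 0
Determinant D = (0.5789)(0.5561) - (-0.5556)(-0.5556) = 0.01325
V_1 = [(0.0008)(0.5561) - (-0.5556)(0)]/D = 0.03358 V
V_2 = [(0.5789)(0) - (0.0008)(-0.5556)]/D = 0.03355 V
V_th = V_2 - V_3 = 0.03355 - 0 = 0.03355 V
Step 2 — R_th: zero the source — replace V1 by a short circuit (node 3 merges into node 0) — and find the resistance seen between A (node 2) and B (node 0).
Reduce the network between node 2 (A) and node 0 (B) by series/parallel combination:
  Rp1 = R1 ‖ R3 (parallel, both between nodes 0 and 1) = 1/(1/15000 + 1/43) = 42.88 Ω
  Rs1 = R2 + Rp1 (series, joined only at node 1) = 1.8 + 42.88 = 44.68 Ω
  Rp2 = R4 ‖ Rs1 (parallel, both between nodes 0 and 2) = 1/(1/2000 + 1/44.68) = 43.7 Ω
R_th = 43.7 Ω
I_n = V_th/R_th = 0.03355/43.7 = 0.0007678 A, and R_n = R_th = 43.7 Ω

Final answer: I_n = 0.0007678 A, R_n = 43.7 Ω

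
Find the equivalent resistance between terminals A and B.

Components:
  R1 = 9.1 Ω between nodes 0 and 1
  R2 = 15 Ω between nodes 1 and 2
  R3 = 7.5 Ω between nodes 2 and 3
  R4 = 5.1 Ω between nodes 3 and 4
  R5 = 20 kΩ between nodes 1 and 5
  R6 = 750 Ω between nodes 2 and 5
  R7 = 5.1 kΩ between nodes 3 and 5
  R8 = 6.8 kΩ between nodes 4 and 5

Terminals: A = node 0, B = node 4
The network is not a plain series/parallel combination. Inject a 1 A test current into terminal A (node 0) and return it from terminal B (node 4); then R_eq = V_A / (1 A).
Nodal analysis, taking node 4 as the 0 V reference.
Current source I_test pushes 1 A into node 0 and draws it out of node 4.
KCL at each unknown node (sum of currents leaving = 0; resistances in Ω):
  Node 0: (V_0 - V_1)/9.1 - 1 = 0
  Node 1: (V_1 - V_0)/9.1 + (V_1 - V_2)/15 + (V_1 - V_5)/20000 = 0
  Node 2: (V_2 - V_1)/15 + (V_2 - V_3)/7.5 + (V_2 - V_5)/750 = 0
  Node 3: (V_3 - V_2)/7.5 + (V_3 - 0)/5.1 + (V_3 - V_5)/5100 = 0
  Node 5: (V_5 - V_1)/20000 + (V_5 - V_2)/750 + (V_5 - V_3)/5100 + (V_5 - 0)/6800 = 0
Collecting terms (coefficients in siemens):
  0.1099·V_0 - 0.1099·V_1 = 1
  0.1766·V_1 - 0.1099·V_0 - 0.06667·V_2 - 0.00005·V_5 = 0
  0.2013·V_2 - 0.06667·V_1 - 0.1333·V_3 - 0.001333·V_5 = 0
  0.3296·V_3 - 0.1333·V_2 - 0.0001961·V_5 = 0
  0.001726·V_5 - 0.00005·V_1 - 0.001333·V_2 - 0.0001961·V_3 = 0
Solving these 5 simultaneous equations (Gaussian elimination) gives:
  V_0 = 36.66 V, V_1 = 27.56 V, V_2 = 12.57 V, V_3 = 5.092 V
  V_5 = 11.08 V
R_eq = V_0 / 1 A = 36.66 Ω

Final answer: 36.66 Ω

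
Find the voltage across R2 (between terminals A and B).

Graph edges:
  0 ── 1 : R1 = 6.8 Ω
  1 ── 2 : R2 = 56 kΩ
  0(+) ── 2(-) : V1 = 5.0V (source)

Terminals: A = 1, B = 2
R1 and R2 are in series across V1 (node 0 → node 1 → node 2), and the output A–B is taken across R2, so this is a voltage divider.
Series current: I = V1/(R1 + R2) = 5/(6.8 + 56000) = 5/56010 = 0.00008927 A
V_R2 = I × R2 = V1 × R2/(R1 + R2) = 5 × 56000/56010 = 4.999 V

Final answer: 4.999 V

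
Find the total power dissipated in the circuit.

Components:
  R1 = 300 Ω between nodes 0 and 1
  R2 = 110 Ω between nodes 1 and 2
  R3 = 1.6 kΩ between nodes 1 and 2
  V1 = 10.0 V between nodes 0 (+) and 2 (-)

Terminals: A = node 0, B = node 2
Nodal analysis, taking node 2 as the 0 V reference.
Source V1 fixes V_0 = 10 V.
KCL at each unknown node (sum of currents leaving = 0; resistances in Ω):
  Node 1: (V_1 - 10)/300 + (V_1 - 0)/110 + (V_1 - 0)/1600 = 0
Collecting terms: 0.01305 × V_1 = 0.03333  =>  V_1 = 2.554 V
Power in each resistor, P = (ΔV)²/R:
  P_R1 = (10 - 2.554)²/300 = 0.1848 W
  P_R2 = (2.554 - 0)²/110 = 0.05932 W
  P_R3 = (2.554 - 0)²/1600 = 0.004078 W
P_total = P_R1 + P_R2 + P_R3 = 0.2482 W

Final answer: 0.2482 W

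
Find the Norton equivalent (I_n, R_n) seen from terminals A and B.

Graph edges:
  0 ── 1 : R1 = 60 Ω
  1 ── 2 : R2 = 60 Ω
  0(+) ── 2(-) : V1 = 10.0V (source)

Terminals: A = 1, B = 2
Find the Thévenin equivalent first; then I_n = V_th/R_th and R_n = R_th.
Step 1 — V_th is the open-circuit voltage V_A - V_B (nothing connected across the terminals).
Nodal analysis, taking node 2 as the 0 V reference.
Source V1 fixes V_0 = 10 V.
KCL at each unknown node (sum of currents leaving = 0; resistances in Ω):
  Node 1: (V_1 - 10)/60 + (V_1 - 0)/60 = 0
Collecting terms: 0.03333 × V_1 = 0.1667  =>  V_1 = 5 V
V_th = V_1 - V_2 = 5 - 0 = 5 V
Step 2 — R_th: zero the source — replace V1 by a short circuit (node 2 merges into node 0) — and find the resistance seen between A (node 1) and B (node 0).
Reduce the network between node 1 (A) and node 0 (B) by series/parallel combination:
  Rp1 = R1 ‖ R2 (parallel, both between nodes 0 and 1) = 1/(1/60 + 1/60) = 30 Ω
R_th = 30 Ω
I_n = V_th/R_th = 5/30 = 0.1667 A, and R_n = R_th = 30 Ω

Final answer: I_n = 0.1667 A, R_n = 30 Ω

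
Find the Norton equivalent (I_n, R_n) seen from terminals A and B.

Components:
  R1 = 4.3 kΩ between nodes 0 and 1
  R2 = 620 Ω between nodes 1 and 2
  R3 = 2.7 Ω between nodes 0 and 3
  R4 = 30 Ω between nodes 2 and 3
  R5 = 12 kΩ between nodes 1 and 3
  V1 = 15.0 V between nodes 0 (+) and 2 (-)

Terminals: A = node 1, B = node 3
Find the Thévenin equivalent first; then I_n = V_th/R_th and R_n = R_th.
Step 1 — V_th is the open-circuit voltage V_A - V_B (nothing connected across the terminals).
Nodal analysis, taking node 2 as the 0 V reference.
Source V1 fixes V_0 = 15 V.
KCL at each unknown node (sum of currents leaving = 0; resistances in Ω):
  Node 1: (V_1 - 15)/4300 + (V_1 - 0)/620 + (V_1 - V_3)/12000 = 0
  Node 3: (V_3 - 15)/2.7 + (V_3 - 0)/30 + (V_3 - V_1)/12000 = 0
Collecting terms (coefficients in siemens):
  0.001929·V_1 - 0.00008333·V_3 = 0.003488
  0.4038·V_3 - 0.00008333·V_1 = 5.556
Determinant D = (0.001929)(0.4038) - (-0.00008333)(-0.00008333) = 0.0007788
V_1 = [(0.003488)(0.4038) - (-0.00008333)(5.556)]/D = 2.403 V
V_3 = [(0.001929)(5.556) - (0.003488)(-0.00008333)]/D = 13.76 V
V_th = V_1 - V_3 = 2.403 - 13.76 = -11.36 V
Step 2 — R_th: zero the source — replace V1 by a short circuit (node 2 merges into node 0) — and find the resistance seen between A (node 1) and B (node 3).
Reduce the network between node 1 (A) and node 3 (B) by series/parallel combination:
  Rp1 = R1 ‖ R2 (parallel, both between nodes 0 and 1) = 1/(1/4300 + 1/620) = 541.9 Ω
  Rp2 = R3 ‖ R4 (parallel, both between nodes 0 and 3) = 1/(1/2.7 + 1/30) = 2.477 Ω
  Rs1 = Rp1 + Rp2 (series, joined only at node 0) = 541.9 + 2.477 = 544.3 Ω
  Rp3 = R5 ‖ Rs1 (parallel, both between nodes 1 and 3) = 1/(1/12000 + 1/544.3) = 520.7 Ω
R_th = 520.7 Ω
I_n = V_th/R_th = -11.36/520.7 = -0.02181 A, and R_n = R_th = 520.7 Ω

Final answer: I_n = -0.02181 A, R_n = 520.7 Ω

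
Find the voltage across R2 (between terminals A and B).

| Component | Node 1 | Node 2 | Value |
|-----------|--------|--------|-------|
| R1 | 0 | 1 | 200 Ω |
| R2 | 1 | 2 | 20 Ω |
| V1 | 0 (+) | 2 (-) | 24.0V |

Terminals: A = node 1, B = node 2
R1 and R2 are in series across V1 (node 0 → node 1 → node 2), and the output A–B is taken across R2, so this is a voltage divider.
Series current: I = V1/(R1 + R2) = 24/(200 + 20) = 24/220 = 0.1091 A
V_R2 = I × R2 = V1 × R2/(R1 + R2) = 24 × 20/220 = 2.182 V

Final answer: 2.182 V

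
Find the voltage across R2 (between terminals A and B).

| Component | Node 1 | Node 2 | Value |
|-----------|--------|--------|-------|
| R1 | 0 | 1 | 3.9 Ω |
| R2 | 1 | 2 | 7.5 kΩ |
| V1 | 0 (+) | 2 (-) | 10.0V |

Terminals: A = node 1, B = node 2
R1 and R2 are in series across V1 (node 0 → node 1 → node 2), and the output A–B is taken across R2, so this is a voltage divider.
Series current: I = V1/(R1 + R2) = 10/(3.9 + 7500) = 10/7504 = 0.001333 A
V_R2 = I × R2 = V1 × R2/(R1 + R2) = 10 × 7500/7504 = 9.995 V

Final answer: 9.995 V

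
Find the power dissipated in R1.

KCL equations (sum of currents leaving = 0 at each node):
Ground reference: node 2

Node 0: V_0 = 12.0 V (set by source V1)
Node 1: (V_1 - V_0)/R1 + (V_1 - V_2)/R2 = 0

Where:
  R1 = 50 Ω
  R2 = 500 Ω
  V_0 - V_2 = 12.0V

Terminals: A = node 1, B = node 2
Nodal analysis, taking node 2 as the 0 V reference.
Source V1 fixes V_0 = 12 V.
KCL at each unknown node (sum of currents leaving = 0; resistances in Ω):
  Node 1: (V_1 - 12)/50 + (V_1 - 0)/500 = 0
Collecting terms: 0.022 × V_1 = 0.24  =>  V_1 = 10.91 V
I_R1 = (V_0 - V_1)/R1 = (12 - 10.91)/50 = 0.02182 A
P_R1 = I_R1² × R1 = (0.02182)² × 50 = 0.0238 W

Final answer: 0.0238 W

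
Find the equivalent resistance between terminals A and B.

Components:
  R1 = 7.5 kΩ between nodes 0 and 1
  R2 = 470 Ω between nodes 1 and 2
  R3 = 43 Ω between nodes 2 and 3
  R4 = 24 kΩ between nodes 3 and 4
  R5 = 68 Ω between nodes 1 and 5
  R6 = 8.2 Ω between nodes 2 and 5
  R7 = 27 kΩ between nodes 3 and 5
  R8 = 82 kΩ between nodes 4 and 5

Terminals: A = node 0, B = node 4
The network is not a plain series/parallel combination. Inject a 1 A test current into terminal A (node 0) and return it from terminal B (node 4); then R_eq = V_A / (1 A).
Nodal analysis, taking node 4 as the 0 V reference.
Current source I_test pushes 1 A into node 0 and draws it out of node 4.
KCL at each unknown node (sum of currents leaving = 0; resistances in Ω):
  Node 0: (V_0 - V_1)/7500 - 1 = 0
  Node 1: (V_1 - V_0)/7500 + (V_1 - V_2)/470 + (V_1 - V_5)/68 = 0
  Node 2: (V_2 - V_1)/470 + (V_2 - V_3)/43 + (V_2 - V_5)/8.2 = 0
  Node 3: (V_3 - V_2)/43 + (V_3 - 0)/24000 + (V_3 - V_5)/27000 = 0
  Node 5: (V_5 - V_1)/68 + (V_5 - V_2)/8.2 + (V_5 - V_3)/27000 + (V_5 - 0)/82000 = 0
Collecting terms (coefficients in siemens):
  0.0001333·V_0 - 0.0001333·V_1 = 1
  0.01697·V_1 - 0.0001333·V_0 - 0.002128·V_2 - 0.01471·V_5 = 0
  0.1473·V_2 - 0.002128·V_1 - 0.02326·V_3 - 0.122·V_5 = 0
  0.02333·V_3 - 0.02326·V_2 - 0.00003704·V_5 = 0
  0.1367·V_5 - 0.01471·V_1 - 0.122·V_2 - 0.00003704·V_3 = 0
Solving these 5 simultaneous equations (Gaussian elimination) gives:
  V_0 = 26150 V, V_1 = 18650 V, V_2 = 18590 V, V_3 = 18560 V
  V_5 = 18600 V
R_eq = V_0 / 1 A = 26150 Ω = 26.15 kΩ

Final answer: 26.15 kΩ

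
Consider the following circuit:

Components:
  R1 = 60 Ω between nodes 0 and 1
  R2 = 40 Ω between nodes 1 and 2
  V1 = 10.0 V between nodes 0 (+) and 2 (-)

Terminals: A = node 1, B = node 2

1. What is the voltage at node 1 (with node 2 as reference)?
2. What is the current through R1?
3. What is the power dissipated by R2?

Nodal analysis, taking node 2 as the 0 V reference.
Source V1 fixes V_0 = 10 V.
KCL at each unknown node (sum of currents leaving = 0; resistances in Ω):
  Node 1: (V_1 - 10)/60 + (V_1 - 0)/40 = 0
Collecting terms: 0.04167 × V_1 = 0.1667  =>  V_1 = 4 V
Part 1:
  Read off the nodal solution: V_1 = 4 V
Part 2:
  I_R1 = (V_0 - V_1)/R1 = (10 - 4)/60 = 0.1 A
  Magnitude: I_R1 = 0.1 A
Part 3:
  I_R2 = (V_1 - V_2)/R2 = (4 - 0)/40 = 0.1 A
  P_R2 = I_R2² × R2 = (0.1)² × 40 = 0.4 W

Final answers:
1. V_1 = 4 V
2. I_R1 = 0.1 A
3. P_R2 = 0.4 W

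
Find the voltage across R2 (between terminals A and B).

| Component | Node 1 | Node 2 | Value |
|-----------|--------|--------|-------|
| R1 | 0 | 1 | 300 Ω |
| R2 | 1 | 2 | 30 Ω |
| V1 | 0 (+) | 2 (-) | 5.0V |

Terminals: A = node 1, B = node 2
R1 and R2 are in series across V1 (node 0 → node 1 → node 2), and the output A–B is taken across R2, so this is a voltage divider.
Series current: I = V1/(R1 + R2) = 5/(300 + 30) = 5/330 = 0.01515 A
V_R2 = I × R2 = V1 × R2/(R1 + R2) = 5 × 30/330 = 0.4545 V

Final answer: 0.4545 V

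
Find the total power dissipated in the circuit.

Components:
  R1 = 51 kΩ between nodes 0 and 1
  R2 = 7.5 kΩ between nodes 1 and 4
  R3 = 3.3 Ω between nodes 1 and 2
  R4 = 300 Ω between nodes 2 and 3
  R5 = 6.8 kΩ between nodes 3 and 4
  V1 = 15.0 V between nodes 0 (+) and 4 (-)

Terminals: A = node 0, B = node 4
Nodal analysis, taking node 4 as the 0 V reference.
Source V1 fixes V_0 = 15 V.
KCL at each unknown node (sum of currents leaving = 0; resistances in Ω):
  Node 1: (V_1 - 15)/51000 + (V_1 - 0)/7500 + (V_1 - V_2)/3.3 = 0
  Node 2: (V_2 - V_1)/3.3 + (V_2 - V_3)/300 = 0
  Node 3: (V_3 - V_2)/300 + (V_3 - 0)/6800 = 0
Collecting terms (coefficients in siemens):
  0.3032·V_1 - 0.303·V_2 = 0.0002941
  0.3064·V_2 - 0.303·V_1 - 0.003333·V_3 = 0
  0.00348·V_3 - 0.003333·V_2 = 0
Solving these 3 simultaneous equations (Gaussian elimination) gives:
  V_1 = 1.001 V, V_2 = 1.001 V, V_3 = 0.9586 V
Power in each resistor, P = (ΔV)²/R:
  P_R1 = (15 - 1.001)²/51000 = 0.003842 W
  P_R2 = (1.001 - 0)²/7500 = 0.0001337 W
  P_R3 = (1.001 - 1.001)²/3.3 = 0.00000006558 W
  P_R4 = (1.001 - 0.9586)²/300 = 0.000005962 W
  P_R5 = (0.9586 - 0)²/6800 = 0.0001351 W
P_total = P_R1 + P_R2 + P_R3 + P_R4 + P_R5 = 0.004117 W

Final answer: 0.004117 W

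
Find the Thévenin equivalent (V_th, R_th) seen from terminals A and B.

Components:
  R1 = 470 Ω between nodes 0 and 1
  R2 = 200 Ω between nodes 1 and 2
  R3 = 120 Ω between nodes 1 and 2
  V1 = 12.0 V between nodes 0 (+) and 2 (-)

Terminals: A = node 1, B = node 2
Step 1 — V_th is the open-circuit voltage V_A - V_B (nothing connected across the terminals).
Nodal analysis, taking node 2 as the 0 V reference.
Source V1 fixes V_0 = 12 V.
KCL at each unknown node (sum of currents leaving = 0; resistances in Ω):
  Node 1: (V_1 - 12)/470 + (V_1 - 0)/200 + (V_1 - 0)/120 = 0
Collecting terms: 0.01546 × V_1 = 0.02553  =>  V_1 = 1.651 V
V_th = V_1 - V_2 = 1.651 - 0 = 1.651 V
Step 2 — R_th: zero the source — replace V1 by a short circuit (node 2 merges into node 0) — and find the resistance seen between A (node 1) and B (node 0).
Reduce the network between node 1 (A) and node 0 (B) by series/parallel combination:
  Rp1 = R1 ‖ R2 ‖ R3 (parallel, all between nodes 0 and 1) = 1/(1/470 + 1/200 + 1/120) = 64.68 Ω
R_th = 64.68 Ω

Final answer: V_th = 1.651 V, R_th = 64.68 Ω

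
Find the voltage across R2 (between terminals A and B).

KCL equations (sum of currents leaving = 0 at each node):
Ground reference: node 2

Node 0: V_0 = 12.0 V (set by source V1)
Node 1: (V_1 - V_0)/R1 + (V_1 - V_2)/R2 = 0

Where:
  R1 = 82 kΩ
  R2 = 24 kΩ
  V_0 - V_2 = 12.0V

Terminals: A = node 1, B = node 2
R1 and R2 are in series across V1 (node 0 → node 1 → node 2), and the output A–B is taken across R2, so this is a voltage divider.
Series current: I = V1/(R1 + R2) = 12/(82000 + 24000) = 12/106000 = 0.0001132 A
V_R2 = I × R2 = V1 × R2/(R1 + R2) = 12 × 24000/106000 = 2.717 V

Final answer: 2.717 V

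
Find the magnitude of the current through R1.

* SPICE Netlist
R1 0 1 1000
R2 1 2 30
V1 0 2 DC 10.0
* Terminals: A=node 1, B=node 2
Nodal analysis, taking node 2 as the 0 V reference.
Source V1 fixes V_0 = 10 V.
KCL at each unknown node (sum of currents leaving = 0; resistances in Ω):
  Node 1: (V_1 - 10)/1000 + (V_1 - 0)/30 = 0
Collecting terms: 0.03433 × V_1 = 0.01  =>  V_1 = 0.2913 V
I_R1 = (V_0 - V_1)/R1 = (10 - 0.2913)/1000 = 0.009709 A
|I_R1| = 0.009709 A

Final answer: |I_R1| = 0.009709 A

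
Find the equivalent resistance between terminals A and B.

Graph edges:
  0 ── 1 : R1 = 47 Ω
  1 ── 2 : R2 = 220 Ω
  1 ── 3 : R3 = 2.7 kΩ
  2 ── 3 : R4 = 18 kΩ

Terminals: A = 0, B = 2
Reduce the network between node 0 (A) and node 2 (B) by series/parallel combination:
  Rs1 = R3 + R4 (series, joined only at node 3) = 2700 + 18000 = 20700 Ω
  Rp1 = R2 ‖ Rs1 (parallel, both between nodes 1 and 2) = 1/(1/220 + 1/20700) = 217.7 Ω
  Rs2 = R1 + Rp1 (series, joined only at node 1) = 47 + 217.7 = 264.7 Ω
R_eq = 264.7 Ω

Final answer: 264.7 Ω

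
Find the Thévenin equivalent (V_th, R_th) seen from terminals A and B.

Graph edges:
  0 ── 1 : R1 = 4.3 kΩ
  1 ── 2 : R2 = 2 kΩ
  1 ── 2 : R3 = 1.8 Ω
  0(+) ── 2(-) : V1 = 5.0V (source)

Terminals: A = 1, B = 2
Step 1 — V_th is the open-circuit voltage V_A - V_B (nothing connected across the terminals).
Nodal analysis, taking node 2 as the 0 V reference.
Source V1 fixes V_0 = 5 V.
KCL at each unknown node (sum of currents leaving = 0; resistances in Ω):
  Node 1: (V_1 - 5)/4300 + (V_1 - 0)/2000 + (V_1 - 0)/1.8 = 0
Collecting terms: 0.5563 × V_1 = 0.001163  =>  V_1 = 0.00209 V
V_th = V_1 - V_2 = 0.00209 - 0 = 0.00209 V
Step 2 — R_th: zero the source — replace V1 by a short circuit (node 2 merges into node 0) — and find the resistance seen between A (node 1) and B (node 0).
Reduce the network between node 1 (A) and node 0 (B) by series/parallel combination:
  Rp1 = R1 ‖ R2 ‖ R3 (parallel, all between nodes 0 and 1) = 1/(1/4300 + 1/2000 + 1/1.8) = 1.798 Ω
R_th = 1.798 Ω

Final answer: V_th = 0.00209 V, R_th = 1.798 Ω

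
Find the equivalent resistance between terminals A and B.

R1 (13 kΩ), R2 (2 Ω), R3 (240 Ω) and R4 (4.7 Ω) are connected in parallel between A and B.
Reduce the network between node 0 (A) and node 1 (B) by series/parallel combination:
  Rp1 = R1 ‖ R2 ‖ R3 ‖ R4 (parallel, all between nodes 0 and 1) = 1/(1/13000 + 1/2 + 1/240 + 1/4.7) = 1.395 Ω
R_eq = 1.395 Ω

Final answer: 1.395 Ω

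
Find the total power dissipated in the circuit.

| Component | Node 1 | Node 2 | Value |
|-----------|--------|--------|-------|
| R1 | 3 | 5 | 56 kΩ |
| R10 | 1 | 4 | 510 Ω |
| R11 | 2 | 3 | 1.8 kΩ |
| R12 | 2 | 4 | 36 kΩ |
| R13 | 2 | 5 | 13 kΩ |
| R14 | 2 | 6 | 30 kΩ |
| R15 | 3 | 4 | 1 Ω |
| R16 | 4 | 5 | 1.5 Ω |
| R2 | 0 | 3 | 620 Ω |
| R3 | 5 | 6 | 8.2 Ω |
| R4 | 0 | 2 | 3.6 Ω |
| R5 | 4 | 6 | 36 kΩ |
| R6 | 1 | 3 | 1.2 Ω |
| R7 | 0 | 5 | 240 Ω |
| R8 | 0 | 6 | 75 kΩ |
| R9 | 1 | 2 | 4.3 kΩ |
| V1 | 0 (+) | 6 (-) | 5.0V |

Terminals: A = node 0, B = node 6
Nodal analysis, taking node 6 as the 0 V reference.
Source V1 fixes V_0 = 5 V.
KCL at each unknown node (sum of currents leaving = 0; resistances in Ω):
  Node 1: (V_1 - V_3)/1.2 + (V_1 - V_2)/4300 + (V_1 - V_4)/510 = 0
  Node 2: (V_2 - 5)/3.6 + (V_2 - V_1)/4300 + (V_2 - V_3)/1800 + (V_2 - V_4)/36000 + (V_2 - V_5)/13000 + (V_2 - 0)/30000 = 0
  Node 3: (V_3 - V_5)/56000 + (V_3 - 5)/620 + (V_3 - V_1)/1.2 + (V_3 - V_2)/1800 + (V_3 - V_4)/1 = 0
  Node 4: (V_4 - 0)/36000 + (V_4 - V_1)/510 + (V_4 - V_2)/36000 + (V_4 - V_3)/1 + (V_4 - V_5)/1.5 = 0
  Node 5: (V_5 - V_3)/56000 + (V_5 - 0)/8.2 + (V_5 - 5)/240 + (V_5 - V_2)/13000 + (V_5 - V_4)/1.5 = 0
Collecting terms (coefficients in siemens):
  0.8355·V_1 - 0.0002326·V_2 - 0.8333·V_3 - 0.001961·V_4 = 0
  0.2787·V_2 - 0.0002326·V_1 - 0.0005556·V_3 - 0.00002778·V_4 - 0.00007692·V_5 = 1.389
  1.836·V_3 - 0.8333·V_1 - 0.0005556·V_2 - 1·V_4 - 0.00001786·V_5 = 0.008065
  1.669·V_4 - 0.001961·V_1 - 0.00002778·V_2 - 1·V_3 - 0.6667·V_5 = 0
  0.7929·V_5 - 0.00007692·V_2 - 0.00001786·V_3 - 0.6667·V_4 = 0.02083
Solving these 5 simultaneous equations (Gaussian elimination) gives:
  V_1 = 0.2884 V, V_2 = 4.984 V, V_3 = 0.2871 V, V_4 = 0.2758 V
  V_5 = 0.2587 V
Power in each resistor, P = (ΔV)²/R:
  P_R1 = (0.2871 - 0.2587)²/56000 = 0.00000001442 W
  P_R2 = (5 - 0.2871)²/620 = 0.03583 W
  P_R3 = (0.2587 - 0)²/8.2 = 0.00816 W
  P_R4 = (5 - 4.984)²/3.6 = 0.0000685 W
  P_R5 = (0.2758 - 0)²/36000 = 0.000002113 W
  P_R6 = (0.2884 - 0.2871)²/1.2 = 0.000001367 W
  P_R7 = (5 - 0.2587)²/240 = 0.09367 W
  P_R8 = (5 - 0)²/75000 = 0.0003333 W
  P_R9 = (0.2884 - 4.984)²/4300 = 0.005128 W
  P_R10 = (0.2884 - 0.2758)²/510 = 0.0000003093 W
  P_R11 = (4.984 - 0.2871)²/1800 = 0.01226 W
  P_R12 = (4.984 - 0.2758)²/36000 = 0.0006158 W
  P_R13 = (4.984 - 0.2587)²/13000 = 0.001718 W
  P_R14 = (4.984 - 0)²/30000 = 0.0008281 W
  P_R15 = (0.2871 - 0.2758)²/1 = 0.0001272 W
  P_R16 = (0.2758 - 0.2587)²/1.5 = 0.0001958 W
P_total = P_R1 + P_R2 + P_R3 + P_R4 + P_R5 + P_R6 + P_R7 + P_R8 + P_R9 + P_R10 + P_R11 + P_R12 + P_R13 + P_R14 + P_R15 + P_R16 = 0.1589 W

Final answer: 0.1589 W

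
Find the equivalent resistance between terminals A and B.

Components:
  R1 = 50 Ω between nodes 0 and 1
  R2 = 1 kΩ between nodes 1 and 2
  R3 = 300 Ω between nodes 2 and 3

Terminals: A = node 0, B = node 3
Reduce the network between node 0 (A) and node 3 (B) by series/parallel combination:
  Rs1 = R1 + R2 (series, joined only at node 1) = 50 + 1000 = 1050 Ω
  Rs2 = R3 + Rs1 (series, joined only at node 2) = 300 + 1050 = 1350 Ω
R_eq = 1.35 kΩ

Final answer: 1.35 kΩ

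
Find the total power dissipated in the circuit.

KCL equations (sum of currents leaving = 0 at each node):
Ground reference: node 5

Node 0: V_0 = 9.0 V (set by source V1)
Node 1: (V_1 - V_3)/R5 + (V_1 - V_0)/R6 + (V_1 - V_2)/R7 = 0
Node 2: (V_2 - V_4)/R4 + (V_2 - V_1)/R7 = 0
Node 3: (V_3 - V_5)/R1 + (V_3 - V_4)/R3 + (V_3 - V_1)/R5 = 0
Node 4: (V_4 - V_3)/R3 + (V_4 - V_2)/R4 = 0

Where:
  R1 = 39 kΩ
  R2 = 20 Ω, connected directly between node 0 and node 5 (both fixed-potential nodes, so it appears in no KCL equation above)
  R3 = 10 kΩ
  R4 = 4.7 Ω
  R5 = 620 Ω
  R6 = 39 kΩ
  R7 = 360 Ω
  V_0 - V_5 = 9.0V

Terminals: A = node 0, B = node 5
Nodal analysis, taking node 5 as the 0 V reference.
Source V1 fixes V_0 = 9 V.
KCL at each unknown node (sum of currents leaving = 0; resistances in Ω):
  Node 1: (V_1 - V_3)/620 + (V_1 - 9)/39000 + (V_1 - V_2)/360 = 0
  Node 2: (V_2 - V_4)/4.7 + (V_2 - V_1)/360 = 0
  Node 3: (V_3 - 0)/39000 + (V_3 - V_4)/10000 + (V_3 - V_1)/620 = 0
  Node 4: (V_4 - V_3)/10000 + (V_4 - V_2)/4.7 = 0
Collecting terms (coefficients in siemens):
  0.004416·V_1 - 0.002778·V_2 - 0.001613·V_3 = 0.0002308
  0.2155·V_2 - 0.002778·V_1 - 0.2128·V_4 = 0
  0.001739·V_3 - 0.001613·V_1 - 0.0001·V_4 = 0
  0.2129·V_4 - 0.2128·V_2 - 0.0001·V_3 = 0
Solving these 4 simultaneous equations (Gaussian elimination) gives:
  V_1 = 4.533 V, V_2 = 4.531 V, V_3 = 4.467 V, V_4 = 4.531 V
Power in each resistor, P = (ΔV)²/R:
  P_R1 = (4.467 - 0)²/39000 = 0.0005115 W
  P_R2 = (9 - 0)²/20 = 4.05 W
  P_R3 = (4.467 - 4.531)²/10000 = 0.0000004178 W
  P_R4 = (4.531 - 4.531)²/4.7 = 0.0000000001964 W
  P_R5 = (4.533 - 4.467)²/620 = 0.00000724 W
  P_R6 = (9 - 4.533)²/39000 = 0.0005115 W
  P_R7 = (4.533 - 4.531)²/360 = 0.00000001504 W
P_total = P_R1 + P_R2 + P_R3 + P_R4 + P_R5 + P_R6 + P_R7 = 4.051 W

Final answer: 4.051 W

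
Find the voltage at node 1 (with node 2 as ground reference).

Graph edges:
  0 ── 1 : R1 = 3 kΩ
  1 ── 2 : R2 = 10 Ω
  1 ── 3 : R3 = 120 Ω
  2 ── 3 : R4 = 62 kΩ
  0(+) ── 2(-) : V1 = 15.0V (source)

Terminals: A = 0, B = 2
Nodal analysis, taking node 2 as the 0 V reference.
Source V1 fixes V_0 = 15 V.
KCL at each unknown node (sum of currents leaving = 0; resistances in Ω):
  Node 1: (V_1 - 15)/3000 + (V_1 - 0)/10 + (V_1 - V_3)/120 = 0
  Node 3: (V_3 - V_1)/120 + (V_3 - 0)/62000 = 0
Collecting terms (coefficients in siemens):
  0.1087·V_1 - 0.008333·V_3 = 0.005
  0.008349·V_3 - 0.008333·V_1 = 0
Determinant D = (0.1087)(0.008349) - (-0.008333)(-0.008333) = 0.0008379
V_1 = [(0.005)(0.008349) - (-0.008333)(0)]/D = 0.04983 V
V_3 = [(0.1087)(0) - (0.005)(-0.008333)]/D = 0.04973 V
The requested potential is V_1 = 0.04983 V.

Final answer: V_1 = 0.04983 V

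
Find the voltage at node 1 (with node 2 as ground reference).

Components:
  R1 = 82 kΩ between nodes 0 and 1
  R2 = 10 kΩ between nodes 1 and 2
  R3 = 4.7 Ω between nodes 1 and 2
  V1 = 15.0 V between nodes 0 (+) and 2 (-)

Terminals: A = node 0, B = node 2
Nodal analysis, taking node 2 as the 0 V reference.
Source V1 fixes V_0 = 15 V.
KCL at each unknown node (sum of currents leaving = 0; resistances in Ω):
  Node 1: (V_1 - 15)/82000 + (V_1 - 0)/10000 + (V_1 - 0)/4.7 = 0
Collecting terms: 0.2129 × V_1 = 0.0001829  =>  V_1 = 0.0008593 V
The requested potential is V_1 = 0.0008593 V.

Final answer: V_1 = 0.0008593 V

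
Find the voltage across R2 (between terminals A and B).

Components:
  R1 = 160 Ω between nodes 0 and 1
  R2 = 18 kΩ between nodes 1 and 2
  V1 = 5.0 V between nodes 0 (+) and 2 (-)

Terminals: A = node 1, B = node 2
R1 and R2 are in series across V1 (node 0 → node 1 → node 2), and the output A–B is taken across R2, so this is a voltage divider.
Series current: I = V1/(R1 + R2) = 5/(160 + 18000) = 5/18160 = 0.0002753 A
V_R2 = I × R2 = V1 × R2/(R1 + R2) = 5 × 18000/18160 = 4.956 V

Final answer: 4.956 V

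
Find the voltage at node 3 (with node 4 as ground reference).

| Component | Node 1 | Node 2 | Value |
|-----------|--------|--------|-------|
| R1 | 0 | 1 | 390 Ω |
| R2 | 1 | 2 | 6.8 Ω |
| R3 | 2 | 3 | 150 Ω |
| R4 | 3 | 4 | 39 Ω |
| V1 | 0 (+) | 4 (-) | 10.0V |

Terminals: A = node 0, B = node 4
Nodal analysis, taking node 4 as the 0 V reference.
Source V1 fixes V_0 = 10 V.
KCL at each unknown node (sum of currents leaving = 0; resistances in Ω):
  Node 1: (V_1 - 10)/390 + (V_1 - V_2)/6.8 = 0
  Node 2: (V_2 - V_1)/6.8 + (V_2 - V_3)/150 = 0
  Node 3: (V_3 - V_2)/150 + (V_3 - 0)/39 = 0
Collecting terms (coefficients in siemens):
  0.1496·V_1 - 0.1471·V_2 = 0.02564
  0.1537·V_2 - 0.1471·V_1 - 0.006667·V_3 = 0
  0.03231·V_3 - 0.006667·V_2 = 0
Solving these 3 simultaneous equations (Gaussian elimination) gives:
  V_1 = 3.342 V, V_2 = 3.226 V, V_3 = 0.6658 V
The requested potential is V_3 = 0.6658 V.

Final answer: V_3 = 0.6658 V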